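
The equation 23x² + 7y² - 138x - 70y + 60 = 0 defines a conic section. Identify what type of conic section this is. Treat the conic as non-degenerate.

No xy term. Coefficients of x² and y² are A = 23, C = 7.
A and C have the same sign but A ≠ C ⇒ ellipse.

ellipse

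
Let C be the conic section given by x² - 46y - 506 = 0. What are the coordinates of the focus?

Only x is squared. Complete the square in x: x² = 46(y + 11).
Vertex (0, -11); 4p = 46 so p = 23/2. Opens up.
Focus is p units from the vertex along the axis: (h, k + p).

(0, 1/2)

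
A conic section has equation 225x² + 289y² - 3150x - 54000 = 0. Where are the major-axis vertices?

(-10, 0) and (24, 0)

Group the x- and y-terms: 225(x² - 14x) + 289y² = 54000
Completing the square gives 225(x - 7)² + 289y² = 54000 + 11025 + 0 = 65025.
Dividing both sides by 65025: (x - 7)²/289 + y²/225 = 1
Ellipse, center (7, 0), major axis horizontal; a² = 289, b² = 225.
a = 17. Vertices at (h ± a, k).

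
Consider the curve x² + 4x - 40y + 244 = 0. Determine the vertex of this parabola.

(-2, 6)

Only x is squared. Complete the square in x: (x + 2)² = 40(y - 6).
Vertex (-2, 6); 4p = 40 so p = 10. Opens up.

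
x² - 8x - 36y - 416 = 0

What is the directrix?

y = -21

Only x is squared. Complete the square in x: (x - 4)² = 36(y + 12).
Vertex (4, -12); 4p = 36 so p = 9. Opens up.
Directrix is the horizontal line y = k − p = -12 − (9) = -21.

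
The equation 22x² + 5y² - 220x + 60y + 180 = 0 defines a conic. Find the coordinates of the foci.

(5, -6 - √85) and (5, -6 + √85)

Rearranging, 22(x² - 10x) + 5(y² + 12y) = -180.
Complete the square: 22(x - 5)² + 5(y + 6)² = -180 + 550 + 180 = 550
Divide through by 550 to get (x - 5)²/25 + (y + 6)²/110 = 1.
Ellipse, center (5, -6), major axis vertical; a² = 110, b² = 25.
c² = a² - b² = 110 - 25 = 85, so c = √85.
Foci lie on the vertical axis through the center: (h, k ± c).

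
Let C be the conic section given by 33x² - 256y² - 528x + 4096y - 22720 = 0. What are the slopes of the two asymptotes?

√33/16 and -√33/16

Group the x- and y-terms: 33(x² - 16x) -256(y² - 16y) = 22720
Complete the square: 33(x - 8)² -256(y - 8)² = 22720 + 2112 - 16384 = 8448
Divide by 8448: (x - 8)²/256 - (y - 8)²/33 = 1
Hyperbola, center (8, 8), transverse axis horizontal; a² = 256, b² = 33.
For a horizontal hyperbola the asymptotes have slope ±b/a.
Here that is ±√33/16.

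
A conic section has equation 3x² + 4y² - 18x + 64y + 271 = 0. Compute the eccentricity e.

Group: 3(x² - 6x) + 4(y² + 16y) = -271
Completing the square gives 3(x - 3)² + 4(y + 8)² = -271 + 27 + 256 = 12.
Dividing both sides by 12: (x - 3)²/4 + (y + 8)²/3 = 1
Ellipse, center (3, -8), major axis horizontal; a² = 4, b² = 3.
c² = a² - b² = 1, so c = 1.
e = c/a = 1/2.

e = 1/2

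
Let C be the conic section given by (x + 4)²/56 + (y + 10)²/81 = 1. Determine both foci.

(-4, -15) and (-4, -5)

Center (-4, -10). The larger denominator 81 sits under the y-term, so the major axis is vertical; a² = 81, b² = 56.
c² = a² - b² = 81 - 56 = 25, so c = 5.
Foci lie on the vertical axis through the center: (h, k ± c).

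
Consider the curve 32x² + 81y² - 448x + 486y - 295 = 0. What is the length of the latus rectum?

64/9

Group the x- and y-terms: 32(x² - 14x) + 81(y² + 6y) = 295
Completing the square gives 32(x - 7)² + 81(y + 3)² = 295 + 1568 + 729 = 2592.
Dividing both sides by 2592: (x - 7)²/81 + (y + 3)²/32 = 1
Ellipse, center (7, -3), major axis horizontal; a² = 81, b² = 32.
Latus rectum length = 2b²/a = 2·32/9 = 64/9.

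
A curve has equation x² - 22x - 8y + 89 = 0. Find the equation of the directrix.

y = -6

Only x is squared. Complete the square in x: (x - 11)² = 8(y + 4).
Vertex (11, -4); 4p = 8 so p = 2. Opens up.
Directrix is the horizontal line y = k − p = -4 − (2) = -6.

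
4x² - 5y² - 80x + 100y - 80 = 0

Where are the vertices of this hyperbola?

Collect terms: 4(x² - 20x) -5(y² - 20y) = 80
Complete the square: 4(x - 10)² -5(y - 10)² = 80 + 400 - 500 = -20
Divide by -20: (y - 10)²/4 - (x - 10)²/5 = 1
Hyperbola, center (10, 10), transverse axis vertical; a² = 4, b² = 5.
a = 2. Vertices at (h, k ± a).

(10, 8) and (10, 12)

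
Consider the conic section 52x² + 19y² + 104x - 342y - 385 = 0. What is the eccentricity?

e = √429/26

52(x² + 2x) + 19(y² - 18y) = 385
Complete the square: 52(x + 1)² + 19(y - 9)² = 385 + 52 + 1539 = 1976
Divide by 1976: (x + 1)²/38 + (y - 9)²/104 = 1
Ellipse, center (-1, 9), major axis vertical; a² = 104, b² = 38.
c² = a² - b² = 66, so c = √66.
e = c/a = √66/2√26 = √429/26.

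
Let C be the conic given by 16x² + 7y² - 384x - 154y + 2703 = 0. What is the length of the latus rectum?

Collect terms: 16(x² - 24x) + 7(y² - 22y) = -2703
16(x - 12)² + 7(y - 11)² = -2703 + 2304 + 847 = 448
Divide through by 448 to get (x - 12)²/28 + (y - 11)²/64 = 1.
Ellipse, center (12, 11), major axis vertical; a² = 64, b² = 28.
Latus rectum length = 2b²/a = 2·28/8 = 7.

7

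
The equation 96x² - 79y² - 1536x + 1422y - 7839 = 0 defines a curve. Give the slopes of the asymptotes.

Group: 96(x² - 16x) -79(y² - 18y) = 7839
Complete the square: 96(x - 8)² -79(y - 9)² = 7839 + 6144 - 6399 = 7584
Dividing both sides by 7584: (x - 8)²/79 - (y - 9)²/96 = 1
Hyperbola, center (8, 9), transverse axis horizontal; a² = 79, b² = 96.
For a horizontal hyperbola the asymptotes have slope ±b/a.
Here that is ±4√6/√79 = ±4√474/79.

4√474/79 and -4√474/79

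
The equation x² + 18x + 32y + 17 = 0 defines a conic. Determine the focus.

(-9, -6)

Only x is squared. Complete the square in x: (x + 9)² = -32(y - 2).
Vertex (-9, 2); 4p = -32 so p = -8. Opens down.
Focus is p units from the vertex along the axis: (h, k + p).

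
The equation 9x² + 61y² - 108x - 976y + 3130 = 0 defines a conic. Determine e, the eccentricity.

Rearranging, 9(x² - 12x) + 61(y² - 16y) = -3130.
9(x - 6)² + 61(y - 8)² = -3130 + 324 + 3904 = 1098
Divide through by 1098 to get (x - 6)²/122 + (y - 8)²/18 = 1.
Ellipse, center (6, 8), major axis horizontal; a² = 122, b² = 18.
c² = a² - b² = 104, so c = 2√26.
e = c/a = 2√26/√122 = 2√793/61.

e = 2√793/61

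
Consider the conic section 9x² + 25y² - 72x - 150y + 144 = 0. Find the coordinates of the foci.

Group the x- and y-terms: 9(x² - 8x) + 25(y² - 6y) = -144
9(x - 4)² + 25(y - 3)² = -144 + 144 + 225 = 225
Divide by 225: (x - 4)²/25 + (y - 3)²/9 = 1
Ellipse, center (4, 3), major axis horizontal; a² = 25, b² = 9.
c² = a² - b² = 25 - 9 = 16, so c = 4.
Foci lie on the horizontal axis through the center: (h ± c, k).

(0, 3) and (8, 3)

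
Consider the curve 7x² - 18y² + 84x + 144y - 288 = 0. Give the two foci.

Collect terms: 7(x² + 12x) -18(y² - 8y) = 288
Complete the square: 7(x + 6)² -18(y - 4)² = 288 + 252 - 288 = 252
Divide by 252: (x + 6)²/36 - (y - 4)²/14 = 1
Hyperbola, center (-6, 4), transverse axis horizontal; a² = 36, b² = 14.
c² = a² + b² = 36 + 14 = 50, so c = 5√2.
Foci lie on the horizontal axis through the center: (h ± c, k).

(-6 - 5√2, 4) and (-6 + 5√2, 4)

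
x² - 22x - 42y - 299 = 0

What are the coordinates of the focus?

(11, 1/2)

Only x is squared. Complete the square in x: (x - 11)² = 42(y + 10).
Vertex (11, -10); 4p = 42 so p = 21/2. Opens up.
Focus is p units from the vertex along the axis: (h, k + p).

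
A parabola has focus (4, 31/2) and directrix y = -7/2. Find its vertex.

(4, 6)

The vertex is the midpoint between the focus and the directrix along the axis of symmetry.
Axis is vertical (directrix is horizontal). Vertex y-coordinate = (31/2 + (-7/2))/2 = 6; x-coordinate = 4.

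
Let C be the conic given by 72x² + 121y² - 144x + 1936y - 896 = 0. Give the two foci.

(-6, -8) and (8, -8)

Collect terms: 72(x² - 2x) + 121(y² + 16y) = 896
Complete the square in x and y: 72(x - 1)² + 121(y + 8)² = 896 + 72 + 7744 = 8712
Divide through by 8712 to get (x - 1)²/121 + (y + 8)²/72 = 1.
Ellipse, center (1, -8), major axis horizontal; a² = 121, b² = 72.
c² = a² - b² = 121 - 72 = 49, so c = 7.
Foci lie on the horizontal axis through the center: (h ± c, k).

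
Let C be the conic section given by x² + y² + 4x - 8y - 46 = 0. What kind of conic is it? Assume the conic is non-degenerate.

circle

No xy term. Coefficients of x² and y² are A = 1, C = 1.
A = C (same sign) ⇒ circle.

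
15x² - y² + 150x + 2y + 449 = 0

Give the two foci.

Group: 15(x² + 10x) -(y² - 2y) = -449
Complete the square: 15(x + 5)² -(y - 1)² = -449 + 375 - 1 = -75
Divide by -75: (y - 1)²/75 - (x + 5)²/5 = 1
Hyperbola, center (-5, 1), transverse axis vertical; a² = 75, b² = 5.
c² = a² + b² = 75 + 5 = 80, so c = 4√5.
Foci lie on the vertical axis through the center: (h, k ± c).

(-5, 1 - 4√5) and (-5, 1 + 4√5)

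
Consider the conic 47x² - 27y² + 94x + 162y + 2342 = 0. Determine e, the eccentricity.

e = √3478/47

Group the x- and y-terms: 47(x² + 2x) -27(y² - 6y) = -2342
47(x + 1)² -27(y - 3)² = -2342 + 47 - 243 = -2538
Divide by -2538: (y - 3)²/94 - (x + 1)²/54 = 1
Hyperbola, center (-1, 3), transverse axis vertical; a² = 94, b² = 54.
c² = a² + b² = 148, so c = 2√37.
e = c/a = 2√37/√94 = √3478/47.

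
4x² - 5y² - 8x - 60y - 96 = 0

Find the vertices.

4(x² - 2x) -5(y² + 12y) = 96
Complete the square: 4(x - 1)² -5(y + 6)² = 96 + 4 - 180 = -80
Divide by -80: (y + 6)²/16 - (x - 1)²/20 = 1
Hyperbola, center (1, -6), transverse axis vertical; a² = 16, b² = 20.
a = 4. Vertices at (h, k ± a).

(1, -10) and (1, -2)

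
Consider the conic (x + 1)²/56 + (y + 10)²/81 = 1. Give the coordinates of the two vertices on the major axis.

Center (-1, -10). The larger denominator 81 sits under the y-term, so the major axis is vertical; a² = 81, b² = 56.
a = 9. Vertices at (h, k ± a).

(-1, -19) and (-1, -1)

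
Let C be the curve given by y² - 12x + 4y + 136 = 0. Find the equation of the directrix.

Only y is squared. Complete the square in y: (y + 2)² = 12(x - 11).
Vertex (11, -2); 4p = 12 so p = 3. Opens right.
Directrix is the vertical line x = h − p = 11 − (3) = 8.

x = 8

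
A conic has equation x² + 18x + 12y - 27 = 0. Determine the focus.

Only x is squared. Complete the square in x: (x + 9)² = -12(y - 9).
Vertex (-9, 9); 4p = -12 so p = -3. Opens down.
Focus is p units from the vertex along the axis: (h, k + p).

(-9, 6)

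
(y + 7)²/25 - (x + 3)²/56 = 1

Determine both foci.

Center (-3, -7). The positive term is the y-term, so the transverse axis is vertical; a² = 25, b² = 56.
c² = a² + b² = 25 + 56 = 81, so c = 9.
Foci lie on the vertical axis through the center: (h, k ± c).

(-3, -16) and (-3, 2)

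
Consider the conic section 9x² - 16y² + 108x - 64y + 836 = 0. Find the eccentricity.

Rearranging, 9(x² + 12x) -16(y² + 4y) = -836.
Completing the square gives 9(x + 6)² -16(y + 2)² = -836 + 324 - 64 = -576.
Divide through by -576 to get (y + 2)²/36 - (x + 6)²/64 = 1.
Hyperbola, center (-6, -2), transverse axis vertical; a² = 36, b² = 64.
c² = a² + b² = 100, so c = 10.
e = c/a = 10/6 = 5/3.

e = 5/3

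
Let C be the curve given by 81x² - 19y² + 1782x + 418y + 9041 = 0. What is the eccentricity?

e = 10/9

81(x² + 22x) -19(y² - 22y) = -9041
Completing the square gives 81(x + 11)² -19(y - 11)² = -9041 + 9801 - 2299 = -1539.
Divide by -1539: (y - 11)²/81 - (x + 11)²/19 = 1
Hyperbola, center (-11, 11), transverse axis vertical; a² = 81, b² = 19.
c² = a² + b² = 100, so c = 10.
e = c/a = 10/9.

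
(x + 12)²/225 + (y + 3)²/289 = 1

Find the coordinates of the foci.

(-12, -11) and (-12, 5)

Center (-12, -3). The larger denominator 289 sits under the y-term, so the major axis is vertical; a² = 289, b² = 225.
c² = a² - b² = 289 - 225 = 64, so c = 8.
Foci lie on the vertical axis through the center: (h, k ± c).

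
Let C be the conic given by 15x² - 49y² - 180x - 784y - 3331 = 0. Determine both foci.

(-2, -8) and (14, -8)

Rearranging, 15(x² - 12x) -49(y² + 16y) = 3331.
Complete the square in x and y: 15(x - 6)² -49(y + 8)² = 3331 + 540 - 3136 = 735
Divide through by 735 to get (x - 6)²/49 - (y + 8)²/15 = 1.
Hyperbola, center (6, -8), transverse axis horizontal; a² = 49, b² = 15.
c² = a² + b² = 49 + 15 = 64, so c = 8.
Foci lie on the horizontal axis through the center: (h ± c, k).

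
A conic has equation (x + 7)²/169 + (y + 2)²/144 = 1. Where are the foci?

(-12, -2) and (-2, -2)

Center (-7, -2). The larger denominator 169 sits under the x-term, so the major axis is horizontal; a² = 169, b² = 144.
c² = a² - b² = 169 - 144 = 25, so c = 5.
Foci lie on the horizontal axis through the center: (h ± c, k).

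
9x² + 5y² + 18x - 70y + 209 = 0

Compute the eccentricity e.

Group: 9(x² + 2x) + 5(y² - 14y) = -209
Completing the square gives 9(x + 1)² + 5(y - 7)² = -209 + 9 + 245 = 45.
Divide through by 45 to get (x + 1)²/5 + (y - 7)²/9 = 1.
Ellipse, center (-1, 7), major axis vertical; a² = 9, b² = 5.
c² = a² - b² = 4, so c = 2.
e = c/a = 2/3.

e = 2/3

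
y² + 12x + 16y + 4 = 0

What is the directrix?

Only y is squared. Complete the square in y: (y + 8)² = -12(x - 5).
Vertex (5, -8); 4p = -12 so p = -3. Opens left.
Directrix is the vertical line x = h − p = 5 − (-3) = 8.

x = 8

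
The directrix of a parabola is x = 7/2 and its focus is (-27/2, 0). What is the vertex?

(-5, 0)

The vertex is the midpoint between the focus and the directrix along the axis of symmetry.
Axis is horizontal (directrix is vertical). Vertex x-coordinate = (-27/2 + 7/2)/2 = -5; y-coordinate = 0.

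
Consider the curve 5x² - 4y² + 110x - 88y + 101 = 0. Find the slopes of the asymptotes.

√5/2 and -√5/2

Rearranging, 5(x² + 22x) -4(y² + 22y) = -101.
Complete the square: 5(x + 11)² -4(y + 11)² = -101 + 605 - 484 = 20
Divide by 20: (x + 11)²/4 - (y + 11)²/5 = 1
Hyperbola, center (-11, -11), transverse axis horizontal; a² = 4, b² = 5.
For a horizontal hyperbola the asymptotes have slope ±b/a.
Here that is ±√5/2.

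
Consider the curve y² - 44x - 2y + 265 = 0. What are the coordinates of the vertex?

Only y is squared. Complete the square in y: (y - 1)² = 44(x - 6).
Vertex (6, 1); 4p = 44 so p = 11. Opens right.

(6, 1)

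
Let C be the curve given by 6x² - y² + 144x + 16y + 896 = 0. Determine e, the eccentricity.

e = √42/6

Collect terms: 6(x² + 24x) -(y² - 16y) = -896
6(x + 12)² -(y - 8)² = -896 + 864 - 64 = -96
Dividing both sides by -96: (y - 8)²/96 - (x + 12)²/16 = 1
Hyperbola, center (-12, 8), transverse axis vertical; a² = 96, b² = 16.
c² = a² + b² = 112, so c = 4√7.
e = c/a = 4√7/4√6 = √42/6.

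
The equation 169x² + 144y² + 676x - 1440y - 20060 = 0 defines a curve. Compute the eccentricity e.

e = 5/13

Group: 169(x² + 4x) + 144(y² - 10y) = 20060
Completing the square gives 169(x + 2)² + 144(y - 5)² = 20060 + 676 + 3600 = 24336.
Divide through by 24336 to get (x + 2)²/144 + (y - 5)²/169 = 1.
Ellipse, center (-2, 5), major axis vertical; a² = 169, b² = 144.
c² = a² - b² = 25, so c = 5.
e = c/a = 5/13.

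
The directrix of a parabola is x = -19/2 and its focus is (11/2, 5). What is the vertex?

The vertex is the midpoint between the focus and the directrix along the axis of symmetry.
Axis is horizontal (directrix is vertical). Vertex x-coordinate = (11/2 + (-19/2))/2 = -2; y-coordinate = 5.

(-2, 5)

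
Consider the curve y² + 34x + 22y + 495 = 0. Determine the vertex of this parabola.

Only y is squared. Complete the square in y: (y + 11)² = -34(x + 11).
Vertex (-11, -11); 4p = -34 so p = -17/2. Opens left.

(-11, -11)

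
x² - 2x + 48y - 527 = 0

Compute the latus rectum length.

48

Only x is squared. Complete the square in x: (x - 1)² = -48(y - 11).
Vertex (1, 11); 4p = -48 so p = -12. Opens down.
Latus rectum length = |4p| = 48.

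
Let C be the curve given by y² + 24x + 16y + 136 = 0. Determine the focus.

Only y is squared. Complete the square in y: (y + 8)² = -24(x + 3).
Vertex (-3, -8); 4p = -24 so p = -6. Opens left.
Focus is p units from the vertex along the axis: (h + p, k).

(-9, -8)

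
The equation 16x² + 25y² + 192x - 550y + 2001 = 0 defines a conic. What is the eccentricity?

Group the x- and y-terms: 16(x² + 12x) + 25(y² - 22y) = -2001
Completing the square gives 16(x + 6)² + 25(y - 11)² = -2001 + 576 + 3025 = 1600.
Divide by 1600: (x + 6)²/100 + (y - 11)²/64 = 1
Ellipse, center (-6, 11), major axis horizontal; a² = 100, b² = 64.
c² = a² - b² = 36, so c = 6.
e = c/a = 6/10 = 3/5.

e = 3/5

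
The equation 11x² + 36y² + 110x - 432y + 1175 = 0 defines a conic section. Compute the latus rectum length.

11/3

Group the x- and y-terms: 11(x² + 10x) + 36(y² - 12y) = -1175
Complete the square: 11(x + 5)² + 36(y - 6)² = -1175 + 275 + 1296 = 396
Dividing both sides by 396: (x + 5)²/36 + (y - 6)²/11 = 1
Ellipse, center (-5, 6), major axis horizontal; a² = 36, b² = 11.
Latus rectum length = 2b²/a = 2·11/6 = 11/3.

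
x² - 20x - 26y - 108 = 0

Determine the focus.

(10, -3/2)

Only x is squared. Complete the square in x: (x - 10)² = 26(y + 8).
Vertex (10, -8); 4p = 26 so p = 13/2. Opens up.
Focus is p units from the vertex along the axis: (h, k + p).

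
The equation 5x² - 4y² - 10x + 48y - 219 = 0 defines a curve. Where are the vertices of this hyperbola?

(-3, 6) and (5, 6)

Collect terms: 5(x² - 2x) -4(y² - 12y) = 219
Completing the square gives 5(x - 1)² -4(y - 6)² = 219 + 5 - 144 = 80.
Divide through by 80 to get (x - 1)²/16 - (y - 6)²/20 = 1.
Hyperbola, center (1, 6), transverse axis horizontal; a² = 16, b² = 20.
a = 4. Vertices at (h ± a, k).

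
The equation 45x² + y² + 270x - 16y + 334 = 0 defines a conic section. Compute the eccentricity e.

e = 2√55/15

45(x² + 6x) + (y² - 16y) = -334
45(x + 3)² + (y - 8)² = -334 + 405 + 64 = 135
Dividing both sides by 135: (x + 3)²/3 + (y - 8)²/135 = 1
Ellipse, center (-3, 8), major axis vertical; a² = 135, b² = 3.
c² = a² - b² = 132, so c = 2√33.
e = c/a = 2√33/3√15 = 2√55/15.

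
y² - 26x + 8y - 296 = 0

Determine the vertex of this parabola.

Only y is squared. Complete the square in y: (y + 4)² = 26(x + 12).
Vertex (-12, -4); 4p = 26 so p = 13/2. Opens right.

(-12, -4)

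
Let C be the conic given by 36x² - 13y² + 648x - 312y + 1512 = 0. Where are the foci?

(-9, -19) and (-9, -5)

36(x² + 18x) -13(y² + 24y) = -1512
Complete the square in x and y: 36(x + 9)² -13(y + 12)² = -1512 + 2916 - 1872 = -468
Divide by -468: (y + 12)²/36 - (x + 9)²/13 = 1
Hyperbola, center (-9, -12), transverse axis vertical; a² = 36, b² = 13.
c² = a² + b² = 36 + 13 = 49, so c = 7.
Foci lie on the vertical axis through the center: (h, k ± c).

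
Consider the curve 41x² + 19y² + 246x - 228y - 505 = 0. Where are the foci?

Group: 41(x² + 6x) + 19(y² - 12y) = 505
41(x + 3)² + 19(y - 6)² = 505 + 369 + 684 = 1558
Dividing both sides by 1558: (x + 3)²/38 + (y - 6)²/82 = 1
Ellipse, center (-3, 6), major axis vertical; a² = 82, b² = 38.
c² = a² - b² = 82 - 38 = 44, so c = 2√11.
Foci lie on the vertical axis through the center: (h, k ± c).

(-3, 6 - 2√11) and (-3, 6 + 2√11)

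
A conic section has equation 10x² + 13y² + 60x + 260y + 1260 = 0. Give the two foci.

(-3 - √3, -10) and (-3 + √3, -10)

Collect terms: 10(x² + 6x) + 13(y² + 20y) = -1260
10(x + 3)² + 13(y + 10)² = -1260 + 90 + 1300 = 130
Divide by 130: (x + 3)²/13 + (y + 10)²/10 = 1
Ellipse, center (-3, -10), major axis horizontal; a² = 13, b² = 10.
c² = a² - b² = 13 - 10 = 3, so c = √3.
Foci lie on the horizontal axis through the center: (h ± c, k).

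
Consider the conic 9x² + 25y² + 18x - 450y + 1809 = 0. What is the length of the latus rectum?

Group the x- and y-terms: 9(x² + 2x) + 25(y² - 18y) = -1809
Completing the square gives 9(x + 1)² + 25(y - 9)² = -1809 + 9 + 2025 = 225.
Divide by 225: (x + 1)²/25 + (y - 9)²/9 = 1
Ellipse, center (-1, 9), major axis horizontal; a² = 25, b² = 9.
Latus rectum length = 2b²/a = 2·9/5 = 18/5.

18/5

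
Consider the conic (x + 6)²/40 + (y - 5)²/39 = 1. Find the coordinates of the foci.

Center (-6, 5). The larger denominator 40 sits under the x-term, so the major axis is horizontal; a² = 40, b² = 39.
c² = a² - b² = 40 - 39 = 1, so c = 1.
Foci lie on the horizontal axis through the center: (h ± c, k).

(-7, 5) and (-5, 5)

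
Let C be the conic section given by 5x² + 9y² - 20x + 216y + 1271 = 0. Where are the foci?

Group the x- and y-terms: 5(x² - 4x) + 9(y² + 24y) = -1271
5(x - 2)² + 9(y + 12)² = -1271 + 20 + 1296 = 45
Divide through by 45 to get (x - 2)²/9 + (y + 12)²/5 = 1.
Ellipse, center (2, -12), major axis horizontal; a² = 9, b² = 5.
c² = a² - b² = 9 - 5 = 4, so c = 2.
Foci lie on the horizontal axis through the center: (h ± c, k).

(0, -12) and (4, -12)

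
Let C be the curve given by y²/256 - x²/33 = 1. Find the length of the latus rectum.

Center (0, 0). The positive term is the y-term, so the transverse axis is vertical; a² = 256, b² = 33.
Latus rectum length = 2b²/a = 2·33/16 = 33/8.

33/8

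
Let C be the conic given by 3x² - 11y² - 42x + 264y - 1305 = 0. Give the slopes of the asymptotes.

√33/11 and -√33/11

Collect terms: 3(x² - 14x) -11(y² - 24y) = 1305
Completing the square gives 3(x - 7)² -11(y - 12)² = 1305 + 147 - 1584 = -132.
Dividing both sides by -132: (y - 12)²/12 - (x - 7)²/44 = 1
Hyperbola, center (7, 12), transverse axis vertical; a² = 12, b² = 44.
For a vertical hyperbola the asymptotes have slope ±a/b.
Here that is ±2√3/2√11 = ±√33/11.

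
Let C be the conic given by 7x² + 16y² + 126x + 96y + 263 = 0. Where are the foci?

Collect terms: 7(x² + 18x) + 16(y² + 6y) = -263
Completing the square gives 7(x + 9)² + 16(y + 3)² = -263 + 567 + 144 = 448.
Divide through by 448 to get (x + 9)²/64 + (y + 3)²/28 = 1.
Ellipse, center (-9, -3), major axis horizontal; a² = 64, b² = 28.
c² = a² - b² = 64 - 28 = 36, so c = 6.
Foci lie on the horizontal axis through the center: (h ± c, k).

(-15, -3) and (-3, -3)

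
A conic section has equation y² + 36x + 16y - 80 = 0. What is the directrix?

x = 13

Only y is squared. Complete the square in y: (y + 8)² = -36(x - 4).
Vertex (4, -8); 4p = -36 so p = -9. Opens left.
Directrix is the vertical line x = h − p = 4 − (-9) = 13.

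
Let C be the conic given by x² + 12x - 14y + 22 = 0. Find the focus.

Only x is squared. Complete the square in x: (x + 6)² = 14(y + 1).
Vertex (-6, -1); 4p = 14 so p = 7/2. Opens up.
Focus is p units from the vertex along the axis: (h, k + p).

(-6, 5/2)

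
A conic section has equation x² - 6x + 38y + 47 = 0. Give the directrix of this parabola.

y = 17/2

Only x is squared. Complete the square in x: (x - 3)² = -38(y + 1).
Vertex (3, -1); 4p = -38 so p = -19/2. Opens down.
Directrix is the horizontal line y = k − p = -1 − (-19/2) = 17/2.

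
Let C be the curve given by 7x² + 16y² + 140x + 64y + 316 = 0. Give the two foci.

(-16, -2) and (-4, -2)

Rearranging, 7(x² + 20x) + 16(y² + 4y) = -316.
Complete the square in x and y: 7(x + 10)² + 16(y + 2)² = -316 + 700 + 64 = 448
Dividing both sides by 448: (x + 10)²/64 + (y + 2)²/28 = 1
Ellipse, center (-10, -2), major axis horizontal; a² = 64, b² = 28.
c² = a² - b² = 64 - 28 = 36, so c = 6.
Foci lie on the horizontal axis through the center: (h ± c, k).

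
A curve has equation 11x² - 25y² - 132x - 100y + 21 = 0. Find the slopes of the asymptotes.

√11/5 and -√11/5

Group: 11(x² - 12x) -25(y² + 4y) = -21
Complete the square in x and y: 11(x - 6)² -25(y + 2)² = -21 + 396 - 100 = 275
Divide by 275: (x - 6)²/25 - (y + 2)²/11 = 1
Hyperbola, center (6, -2), transverse axis horizontal; a² = 25, b² = 11.
For a horizontal hyperbola the asymptotes have slope ±b/a.
Here that is ±√11/5.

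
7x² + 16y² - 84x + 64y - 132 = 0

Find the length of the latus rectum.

7

Group: 7(x² - 12x) + 16(y² + 4y) = 132
Complete the square: 7(x - 6)² + 16(y + 2)² = 132 + 252 + 64 = 448
Divide through by 448 to get (x - 6)²/64 + (y + 2)²/28 = 1.
Ellipse, center (6, -2), major axis horizontal; a² = 64, b² = 28.
Latus rectum length = 2b²/a = 2·28/8 = 7.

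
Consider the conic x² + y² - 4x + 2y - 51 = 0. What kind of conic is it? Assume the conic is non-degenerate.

No xy term. Coefficients of x² and y² are A = 1, C = 1.
A = C (same sign) ⇒ circle.

circle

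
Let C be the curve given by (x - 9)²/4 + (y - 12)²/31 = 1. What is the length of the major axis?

2√31

Center (9, 12). The larger denominator 31 sits under the y-term, so the major axis is vertical; a² = 31, b² = 4.
a² = 31 so a = √31; the major axis has length 2a = 2√31.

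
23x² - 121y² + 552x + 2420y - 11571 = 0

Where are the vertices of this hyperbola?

Group: 23(x² + 24x) -121(y² - 20y) = 11571
23(x + 12)² -121(y - 10)² = 11571 + 3312 - 12100 = 2783
Divide by 2783: (x + 12)²/121 - (y - 10)²/23 = 1
Hyperbola, center (-12, 10), transverse axis horizontal; a² = 121, b² = 23.
a = 11. Vertices at (h ± a, k).

(-23, 10) and (-1, 10)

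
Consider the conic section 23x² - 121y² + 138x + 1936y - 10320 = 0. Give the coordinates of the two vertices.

(-14, 8) and (8, 8)

23(x² + 6x) -121(y² - 16y) = 10320
23(x + 3)² -121(y - 8)² = 10320 + 207 - 7744 = 2783
Dividing both sides by 2783: (x + 3)²/121 - (y - 8)²/23 = 1
Hyperbola, center (-3, 8), transverse axis horizontal; a² = 121, b² = 23.
a = 11. Vertices at (h ± a, k).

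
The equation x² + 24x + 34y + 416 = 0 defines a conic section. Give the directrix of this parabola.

y = 1/2

Only x is squared. Complete the square in x: (x + 12)² = -34(y + 8).
Vertex (-12, -8); 4p = -34 so p = -17/2. Opens down.
Directrix is the horizontal line y = k − p = -8 − (-17/2) = 1/2.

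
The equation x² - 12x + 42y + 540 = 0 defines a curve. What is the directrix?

Only x is squared. Complete the square in x: (x - 6)² = -42(y + 12).
Vertex (6, -12); 4p = -42 so p = -21/2. Opens down.
Directrix is the horizontal line y = k − p = -12 − (-21/2) = -3/2.

y = -3/2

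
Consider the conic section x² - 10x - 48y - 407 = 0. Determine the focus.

Only x is squared. Complete the square in x: (x - 5)² = 48(y + 9).
Vertex (5, -9); 4p = 48 so p = 12. Opens up.
Focus is p units from the vertex along the axis: (h, k + p).

(5, 3)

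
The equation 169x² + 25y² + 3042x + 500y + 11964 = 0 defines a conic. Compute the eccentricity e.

e = 12/13

Group: 169(x² + 18x) + 25(y² + 20y) = -11964
Completing the square gives 169(x + 9)² + 25(y + 10)² = -11964 + 13689 + 2500 = 4225.
Divide through by 4225 to get (x + 9)²/25 + (y + 10)²/169 = 1.
Ellipse, center (-9, -10), major axis vertical; a² = 169, b² = 25.
c² = a² - b² = 144, so c = 12.
e = c/a = 12/13.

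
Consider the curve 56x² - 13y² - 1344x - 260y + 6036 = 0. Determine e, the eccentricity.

Rearranging, 56(x² - 24x) -13(y² + 20y) = -6036.
Complete the square: 56(x - 12)² -13(y + 10)² = -6036 + 8064 - 1300 = 728
Divide through by 728 to get (x - 12)²/13 - (y + 10)²/56 = 1.
Hyperbola, center (12, -10), transverse axis horizontal; a² = 13, b² = 56.
c² = a² + b² = 69, so c = √69.
e = c/a = √69/√13 = √897/13.

e = √897/13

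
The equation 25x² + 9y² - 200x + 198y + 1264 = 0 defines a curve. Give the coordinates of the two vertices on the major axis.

25(x² - 8x) + 9(y² + 22y) = -1264
Complete the square in x and y: 25(x - 4)² + 9(y + 11)² = -1264 + 400 + 1089 = 225
Divide by 225: (x - 4)²/9 + (y + 11)²/25 = 1
Ellipse, center (4, -11), major axis vertical; a² = 25, b² = 9.
a = 5. Vertices at (h, k ± a).

(4, -16) and (4, -6)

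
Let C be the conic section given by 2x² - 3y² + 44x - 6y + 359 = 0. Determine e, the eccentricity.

2(x² + 22x) -3(y² + 2y) = -359
2(x + 11)² -3(y + 1)² = -359 + 242 - 3 = -120
Dividing both sides by -120: (y + 1)²/40 - (x + 11)²/60 = 1
Hyperbola, center (-11, -1), transverse axis vertical; a² = 40, b² = 60.
c² = a² + b² = 100, so c = 10.
e = c/a = 10/2√10 = √10/2.

e = √10/2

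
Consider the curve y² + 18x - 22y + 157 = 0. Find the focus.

Only y is squared. Complete the square in y: (y - 11)² = -18(x + 2).
Vertex (-2, 11); 4p = -18 so p = -9/2. Opens left.
Focus is p units from the vertex along the axis: (h + p, k).

(-13/2, 11)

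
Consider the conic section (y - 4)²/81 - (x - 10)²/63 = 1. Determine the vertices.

(10, -5) and (10, 13)

Center (10, 4). The positive term is the y-term, so the transverse axis is vertical; a² = 81, b² = 63.
a = 9. Vertices at (h, k ± a).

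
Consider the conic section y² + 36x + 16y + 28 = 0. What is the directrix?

x = 10

Only y is squared. Complete the square in y: (y + 8)² = -36(x - 1).
Vertex (1, -8); 4p = -36 so p = -9. Opens left.
Directrix is the vertical line x = h − p = 1 − (-9) = 10.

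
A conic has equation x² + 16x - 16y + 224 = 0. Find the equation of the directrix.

Only x is squared. Complete the square in x: (x + 8)² = 16(y - 10).
Vertex (-8, 10); 4p = 16 so p = 4. Opens up.
Directrix is the horizontal line y = k − p = 10 − (4) = 6.

y = 6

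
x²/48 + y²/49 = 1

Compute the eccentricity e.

Center (0, 0). The larger denominator 49 sits under the y-term, so the major axis is vertical; a² = 49, b² = 48.
c² = a² - b² = 1, so c = 1.
e = c/a = 1/7.

e = 1/7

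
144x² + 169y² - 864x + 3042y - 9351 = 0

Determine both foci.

144(x² - 6x) + 169(y² + 18y) = 9351
Completing the square gives 144(x - 3)² + 169(y + 9)² = 9351 + 1296 + 13689 = 24336.
Divide by 24336: (x - 3)²/169 + (y + 9)²/144 = 1
Ellipse, center (3, -9), major axis horizontal; a² = 169, b² = 144.
c² = a² - b² = 169 - 144 = 25, so c = 5.
Foci lie on the horizontal axis through the center: (h ± c, k).

(-2, -9) and (8, -9)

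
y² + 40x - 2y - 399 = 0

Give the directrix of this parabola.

Only y is squared. Complete the square in y: (y - 1)² = -40(x - 10).
Vertex (10, 1); 4p = -40 so p = -10. Opens left.
Directrix is the vertical line x = h − p = 10 − (-10) = 20.

x = 20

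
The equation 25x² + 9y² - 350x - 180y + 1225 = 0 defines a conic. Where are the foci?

Group: 25(x² - 14x) + 9(y² - 20y) = -1225
Complete the square in x and y: 25(x - 7)² + 9(y - 10)² = -1225 + 1225 + 900 = 900
Divide by 900: (x - 7)²/36 + (y - 10)²/100 = 1
Ellipse, center (7, 10), major axis vertical; a² = 100, b² = 36.
c² = a² - b² = 100 - 36 = 64, so c = 8.
Foci lie on the vertical axis through the center: (h, k ± c).

(7, 2) and (7, 18)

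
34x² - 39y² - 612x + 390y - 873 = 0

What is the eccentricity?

e = √2847/39

Group: 34(x² - 18x) -39(y² - 10y) = 873
Completing the square gives 34(x - 9)² -39(y - 5)² = 873 + 2754 - 975 = 2652.
Divide through by 2652 to get (x - 9)²/78 - (y - 5)²/68 = 1.
Hyperbola, center (9, 5), transverse axis horizontal; a² = 78, b² = 68.
c² = a² + b² = 146, so c = √146.
e = c/a = √146/√78 = √2847/39.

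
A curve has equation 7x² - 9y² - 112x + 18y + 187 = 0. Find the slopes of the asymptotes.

√7/3 and -√7/3

7(x² - 16x) -9(y² - 2y) = -187
Complete the square in x and y: 7(x - 8)² -9(y - 1)² = -187 + 448 - 9 = 252
Dividing both sides by 252: (x - 8)²/36 - (y - 1)²/28 = 1
Hyperbola, center (8, 1), transverse axis horizontal; a² = 36, b² = 28.
For a horizontal hyperbola the asymptotes have slope ±b/a.
Here that is ±2√7/6 = ±√7/3.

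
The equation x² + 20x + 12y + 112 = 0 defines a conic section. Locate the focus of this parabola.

(-10, -4)

Only x is squared. Complete the square in x: (x + 10)² = -12(y + 1).
Vertex (-10, -1); 4p = -12 so p = -3. Opens down.
Focus is p units from the vertex along the axis: (h, k + p).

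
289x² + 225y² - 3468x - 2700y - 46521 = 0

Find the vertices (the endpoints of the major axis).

289(x² - 12x) + 225(y² - 12y) = 46521
Complete the square in x and y: 289(x - 6)² + 225(y - 6)² = 46521 + 10404 + 8100 = 65025
Dividing both sides by 65025: (x - 6)²/225 + (y - 6)²/289 = 1
Ellipse, center (6, 6), major axis vertical; a² = 289, b² = 225.
a = 17. Vertices at (h, k ± a).

(6, -11) and (6, 23)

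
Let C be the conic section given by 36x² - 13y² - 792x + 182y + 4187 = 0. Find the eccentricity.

e = 7/6

Rearranging, 36(x² - 22x) -13(y² - 14y) = -4187.
36(x - 11)² -13(y - 7)² = -4187 + 4356 - 637 = -468
Divide through by -468 to get (y - 7)²/36 - (x - 11)²/13 = 1.
Hyperbola, center (11, 7), transverse axis vertical; a² = 36, b² = 13.
c² = a² + b² = 49, so c = 7.
e = c/a = 7/6.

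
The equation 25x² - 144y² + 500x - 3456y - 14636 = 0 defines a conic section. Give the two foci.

Collect terms: 25(x² + 20x) -144(y² + 24y) = 14636
Completing the square gives 25(x + 10)² -144(y + 12)² = 14636 + 2500 - 20736 = -3600.
Divide through by -3600 to get (y + 12)²/25 - (x + 10)²/144 = 1.
Hyperbola, center (-10, -12), transverse axis vertical; a² = 25, b² = 144.
c² = a² + b² = 25 + 144 = 169, so c = 13.
Foci lie on the vertical axis through the center: (h, k ± c).

(-10, -25) and (-10, 1)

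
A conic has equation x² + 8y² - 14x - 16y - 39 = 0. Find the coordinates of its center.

Group: (x² - 14x) + 8(y² - 2y) = 39
Complete the square: (x - 7)² + 8(y - 1)² = 39 + 49 + 8 = 96
Divide through by 96 to get (x - 7)²/96 + (y - 1)²/12 = 1.
Ellipse with center (7, 1).

(7, 1)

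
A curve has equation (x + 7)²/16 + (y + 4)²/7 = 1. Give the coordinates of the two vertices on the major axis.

(-11, -4) and (-3, -4)

Center (-7, -4). The larger denominator 16 sits under the x-term, so the major axis is horizontal; a² = 16, b² = 7.
a = 4. Vertices at (h ± a, k).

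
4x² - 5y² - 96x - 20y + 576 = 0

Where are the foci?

(12, -5) and (12, 1)

4(x² - 24x) -5(y² + 4y) = -576
4(x - 12)² -5(y + 2)² = -576 + 576 - 20 = -20
Divide by -20: (y + 2)²/4 - (x - 12)²/5 = 1
Hyperbola, center (12, -2), transverse axis vertical; a² = 4, b² = 5.
c² = a² + b² = 4 + 5 = 9, so c = 3.
Foci lie on the vertical axis through the center: (h, k ± c).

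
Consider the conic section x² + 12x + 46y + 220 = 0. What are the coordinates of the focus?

(-6, -31/2)

Only x is squared. Complete the square in x: (x + 6)² = -46(y + 4).
Vertex (-6, -4); 4p = -46 so p = -23/2. Opens down.
Focus is p units from the vertex along the axis: (h, k + p).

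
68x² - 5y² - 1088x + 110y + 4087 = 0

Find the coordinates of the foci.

68(x² - 16x) -5(y² - 22y) = -4087
Complete the square in x and y: 68(x - 8)² -5(y - 11)² = -4087 + 4352 - 605 = -340
Dividing both sides by -340: (y - 11)²/68 - (x - 8)²/5 = 1
Hyperbola, center (8, 11), transverse axis vertical; a² = 68, b² = 5.
c² = a² + b² = 68 + 5 = 73, so c = √73.
Foci lie on the vertical axis through the center: (h, k ± c).

(8, 11 - √73) and (8, 11 + √73)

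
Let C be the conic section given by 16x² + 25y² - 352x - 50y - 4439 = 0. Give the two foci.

Group: 16(x² - 22x) + 25(y² - 2y) = 4439
16(x - 11)² + 25(y - 1)² = 4439 + 1936 + 25 = 6400
Divide through by 6400 to get (x - 11)²/400 + (y - 1)²/256 = 1.
Ellipse, center (11, 1), major axis horizontal; a² = 400, b² = 256.
c² = a² - b² = 400 - 256 = 144, so c = 12.
Foci lie on the horizontal axis through the center: (h ± c, k).

(-1, 1) and (23, 1)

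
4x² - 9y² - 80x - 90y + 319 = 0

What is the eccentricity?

Group the x- and y-terms: 4(x² - 20x) -9(y² + 10y) = -319
Complete the square in x and y: 4(x - 10)² -9(y + 5)² = -319 + 400 - 225 = -144
Divide by -144: (y + 5)²/16 - (x - 10)²/36 = 1
Hyperbola, center (10, -5), transverse axis vertical; a² = 16, b² = 36.
c² = a² + b² = 52, so c = 2√13.
e = c/a = 2√13/4 = √13/2.

e = √13/2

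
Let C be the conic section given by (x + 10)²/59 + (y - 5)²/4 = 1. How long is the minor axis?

4

Center (-10, 5). The larger denominator 59 sits under the x-term, so the major axis is horizontal; a² = 59, b² = 4.
b² = 4 so b = 2; the minor axis has length 2b = 4.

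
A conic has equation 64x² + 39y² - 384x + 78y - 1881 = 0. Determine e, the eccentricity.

64(x² - 6x) + 39(y² + 2y) = 1881
Completing the square gives 64(x - 3)² + 39(y + 1)² = 1881 + 576 + 39 = 2496.
Dividing both sides by 2496: (x - 3)²/39 + (y + 1)²/64 = 1
Ellipse, center (3, -1), major axis vertical; a² = 64, b² = 39.
c² = a² - b² = 25, so c = 5.
e = c/a = 5/8.

e = 5/8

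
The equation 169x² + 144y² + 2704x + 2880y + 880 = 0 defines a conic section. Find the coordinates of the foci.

(-8, -15) and (-8, -5)

Group: 169(x² + 16x) + 144(y² + 20y) = -880
Completing the square gives 169(x + 8)² + 144(y + 10)² = -880 + 10816 + 14400 = 24336.
Dividing both sides by 24336: (x + 8)²/144 + (y + 10)²/169 = 1
Ellipse, center (-8, -10), major axis vertical; a² = 169, b² = 144.
c² = a² - b² = 169 - 144 = 25, so c = 5.
Foci lie on the vertical axis through the center: (h, k ± c).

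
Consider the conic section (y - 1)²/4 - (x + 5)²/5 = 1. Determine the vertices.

(-5, -1) and (-5, 3)

Center (-5, 1). The positive term is the y-term, so the transverse axis is vertical; a² = 4, b² = 5.
a = 2. Vertices at (h, k ± a).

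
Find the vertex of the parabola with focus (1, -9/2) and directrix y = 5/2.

(1, -1)

The vertex is the midpoint between the focus and the directrix along the axis of symmetry.
Axis is vertical (directrix is horizontal). Vertex y-coordinate = (-9/2 + 5/2)/2 = -1; x-coordinate = 1.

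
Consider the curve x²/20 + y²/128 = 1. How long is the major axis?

Center (0, 0). The larger denominator 128 sits under the y-term, so the major axis is vertical; a² = 128, b² = 20.
a² = 128 so a = 8√2; the major axis has length 2a = 16√2.

16√2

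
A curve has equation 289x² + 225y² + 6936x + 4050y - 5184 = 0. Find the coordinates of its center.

Collect terms: 289(x² + 24x) + 225(y² + 18y) = 5184
289(x + 12)² + 225(y + 9)² = 5184 + 41616 + 18225 = 65025
Divide by 65025: (x + 12)²/225 + (y + 9)²/289 = 1
Ellipse with center (-12, -9).

(-12, -9)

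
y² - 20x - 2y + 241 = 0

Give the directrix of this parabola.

x = 7

Only y is squared. Complete the square in y: (y - 1)² = 20(x - 12).
Vertex (12, 1); 4p = 20 so p = 5. Opens right.
Directrix is the vertical line x = h − p = 12 − (5) = 7.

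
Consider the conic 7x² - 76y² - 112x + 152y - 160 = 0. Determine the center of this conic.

Rearranging, 7(x² - 16x) -76(y² - 2y) = 160.
Complete the square in x and y: 7(x - 8)² -76(y - 1)² = 160 + 448 - 76 = 532
Divide through by 532 to get (x - 8)²/76 - (y - 1)²/7 = 1.
Hyperbola with center (8, 1).

(8, 1)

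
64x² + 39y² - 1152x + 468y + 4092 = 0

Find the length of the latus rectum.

39/4

Rearranging, 64(x² - 18x) + 39(y² + 12y) = -4092.
Complete the square in x and y: 64(x - 9)² + 39(y + 6)² = -4092 + 5184 + 1404 = 2496
Divide through by 2496 to get (x - 9)²/39 + (y + 6)²/64 = 1.
Ellipse, center (9, -6), major axis vertical; a² = 64, b² = 39.
Latus rectum length = 2b²/a = 2·39/8 = 39/4.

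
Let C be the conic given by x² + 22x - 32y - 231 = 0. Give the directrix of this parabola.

Only x is squared. Complete the square in x: (x + 11)² = 32(y + 11).
Vertex (-11, -11); 4p = 32 so p = 8. Opens up.
Directrix is the horizontal line y = k − p = -11 − (8) = -19.

y = -19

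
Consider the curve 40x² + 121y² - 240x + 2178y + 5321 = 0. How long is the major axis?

22

Collect terms: 40(x² - 6x) + 121(y² + 18y) = -5321
Complete the square: 40(x - 3)² + 121(y + 9)² = -5321 + 360 + 9801 = 4840
Divide through by 4840 to get (x - 3)²/121 + (y + 9)²/40 = 1.
Ellipse, center (3, -9), major axis horizontal; a² = 121, b² = 40.
a² = 121 so a = 11; the major axis has length 2a = 22.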